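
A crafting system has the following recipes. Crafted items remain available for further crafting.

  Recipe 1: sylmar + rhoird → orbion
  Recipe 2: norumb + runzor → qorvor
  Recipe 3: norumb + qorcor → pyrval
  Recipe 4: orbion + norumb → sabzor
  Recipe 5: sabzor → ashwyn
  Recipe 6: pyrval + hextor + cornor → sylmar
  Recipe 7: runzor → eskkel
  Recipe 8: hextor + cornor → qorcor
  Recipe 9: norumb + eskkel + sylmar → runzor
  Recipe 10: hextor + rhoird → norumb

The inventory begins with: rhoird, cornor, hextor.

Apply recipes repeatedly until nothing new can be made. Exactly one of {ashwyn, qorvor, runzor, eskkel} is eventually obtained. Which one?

hextor + cornor → qorcor (Recipe 8).
hextor + rhoird → norumb (Recipe 10).
norumb + qorcor → pyrval (Recipe 3).
Using Recipe 6, pyrval, hextor, and cornor make sylmar.
Using Recipe 1, sylmar and rhoird make orbion.
orbion + norumb → sabzor (Recipe 4).
sabzor → ashwyn (Recipe 5).
qorvor would need norumb and runzor (Recipe 2), but runzor is never obtained. runzor would need norumb, eskkel, and sylmar (Recipe 9), but eskkel is never obtained. eskkel would need runzor (Recipe 7), but runzor is never obtained.

ashwyn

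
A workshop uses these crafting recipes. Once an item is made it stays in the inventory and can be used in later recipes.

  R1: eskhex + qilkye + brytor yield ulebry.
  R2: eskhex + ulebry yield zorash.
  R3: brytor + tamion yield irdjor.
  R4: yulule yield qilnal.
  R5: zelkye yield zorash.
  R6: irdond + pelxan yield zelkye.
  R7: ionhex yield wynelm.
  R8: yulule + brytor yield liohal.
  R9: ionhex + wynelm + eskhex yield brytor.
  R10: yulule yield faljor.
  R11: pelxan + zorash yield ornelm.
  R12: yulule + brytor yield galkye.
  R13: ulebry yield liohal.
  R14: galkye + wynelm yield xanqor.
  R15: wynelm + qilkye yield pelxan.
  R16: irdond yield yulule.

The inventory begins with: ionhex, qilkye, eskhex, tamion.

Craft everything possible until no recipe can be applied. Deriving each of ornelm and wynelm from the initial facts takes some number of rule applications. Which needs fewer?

wynelm

wynelm: ionhex → wynelm (R7). [1 rule application]
ornelm: Using R7, ionhex makes wynelm. ionhex + wynelm + eskhex → brytor (R9). Using R15, wynelm and qilkye make pelxan. Using R1, eskhex, qilkye, and brytor make ulebry. Using R2, eskhex and ulebry make zorash. pelxan + zorash → ornelm (R11). [6 rule applications]
wynelm needs fewer.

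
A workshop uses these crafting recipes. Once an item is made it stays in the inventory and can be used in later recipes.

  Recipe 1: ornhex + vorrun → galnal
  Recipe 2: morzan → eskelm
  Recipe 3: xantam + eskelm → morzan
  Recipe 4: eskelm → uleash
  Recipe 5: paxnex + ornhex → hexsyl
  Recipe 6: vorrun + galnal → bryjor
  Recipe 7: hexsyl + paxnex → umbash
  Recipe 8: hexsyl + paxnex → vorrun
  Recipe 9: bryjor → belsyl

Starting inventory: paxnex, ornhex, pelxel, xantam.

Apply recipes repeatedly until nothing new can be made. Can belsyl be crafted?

Using Recipe 5, paxnex and ornhex make hexsyl.
Using Recipe 8, hexsyl and paxnex make vorrun.
ornhex + vorrun → galnal (Recipe 1).
Using Recipe 6, vorrun and galnal make bryjor.
Using Recipe 9, bryjor makes belsyl.

Yes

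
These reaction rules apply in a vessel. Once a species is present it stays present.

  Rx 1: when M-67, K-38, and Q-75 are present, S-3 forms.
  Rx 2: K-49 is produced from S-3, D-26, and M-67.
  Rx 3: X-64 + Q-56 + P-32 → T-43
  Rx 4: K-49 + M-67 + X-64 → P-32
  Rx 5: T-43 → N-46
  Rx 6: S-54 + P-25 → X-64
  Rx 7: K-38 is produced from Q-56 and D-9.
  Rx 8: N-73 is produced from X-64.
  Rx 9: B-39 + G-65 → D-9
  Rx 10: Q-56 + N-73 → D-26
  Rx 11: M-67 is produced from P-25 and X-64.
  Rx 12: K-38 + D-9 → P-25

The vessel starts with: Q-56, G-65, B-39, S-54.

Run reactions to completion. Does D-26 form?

B-39 and G-65 present → D-9 forms (Rx 9).
Q-56 and D-9 present → K-38 forms (Rx 7).
K-38 and D-9 present → P-25 forms (Rx 12).
S-54 and P-25 present → X-64 forms (Rx 6).
X-64 present → N-73 forms (Rx 8).
Q-56 and N-73 present → D-26 forms (Rx 10).

Yes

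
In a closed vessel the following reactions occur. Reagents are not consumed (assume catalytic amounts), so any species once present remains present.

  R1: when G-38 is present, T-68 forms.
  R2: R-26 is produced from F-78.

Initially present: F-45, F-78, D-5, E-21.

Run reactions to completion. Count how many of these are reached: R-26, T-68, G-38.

F-78 present → R-26 forms (R2).
R-26: reached.
T-68 would need G-38 (R1), but G-38 never forms.
No rule produces G-38, and it is not given.
Reached: R-26 — 1 of the 3.

1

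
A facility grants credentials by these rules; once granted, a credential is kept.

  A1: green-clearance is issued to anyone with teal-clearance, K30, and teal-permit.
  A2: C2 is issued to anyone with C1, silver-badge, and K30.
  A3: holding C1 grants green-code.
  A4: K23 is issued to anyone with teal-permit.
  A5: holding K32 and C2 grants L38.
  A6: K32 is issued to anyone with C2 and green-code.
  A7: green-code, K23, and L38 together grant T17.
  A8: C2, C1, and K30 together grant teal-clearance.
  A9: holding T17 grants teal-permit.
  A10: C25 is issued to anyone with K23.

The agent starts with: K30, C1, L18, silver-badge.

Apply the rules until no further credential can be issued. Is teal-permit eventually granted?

No

teal-permit would need T17 (A9), but T17 is never granted.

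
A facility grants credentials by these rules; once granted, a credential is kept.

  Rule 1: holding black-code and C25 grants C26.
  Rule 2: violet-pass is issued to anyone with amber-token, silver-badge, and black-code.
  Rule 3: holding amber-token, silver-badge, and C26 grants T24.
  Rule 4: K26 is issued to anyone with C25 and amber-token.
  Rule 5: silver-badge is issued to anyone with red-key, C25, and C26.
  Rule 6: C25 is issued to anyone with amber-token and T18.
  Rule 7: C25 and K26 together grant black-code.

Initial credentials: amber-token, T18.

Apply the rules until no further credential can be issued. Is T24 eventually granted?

T24 would need amber-token, silver-badge, and C26 (Rule 3), but silver-badge is never granted.

No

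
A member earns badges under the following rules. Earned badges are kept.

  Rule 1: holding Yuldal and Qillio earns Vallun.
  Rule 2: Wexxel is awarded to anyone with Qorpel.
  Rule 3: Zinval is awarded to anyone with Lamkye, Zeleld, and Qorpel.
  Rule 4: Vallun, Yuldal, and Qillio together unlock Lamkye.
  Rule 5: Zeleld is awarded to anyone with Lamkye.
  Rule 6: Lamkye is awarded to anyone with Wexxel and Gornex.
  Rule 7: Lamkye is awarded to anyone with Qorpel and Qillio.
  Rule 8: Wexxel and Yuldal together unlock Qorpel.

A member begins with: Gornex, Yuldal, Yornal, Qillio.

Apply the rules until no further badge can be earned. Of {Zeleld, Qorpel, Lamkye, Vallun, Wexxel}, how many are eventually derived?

With Yuldal and Qillio, Vallun is earned (Rule 1).
With Vallun, Yuldal, and Qillio, Lamkye is earned (Rule 4).
With Lamkye, Zeleld is earned (Rule 5).
Zeleld: reached.
Qorpel would need Wexxel and Yuldal (Rule 8), but Wexxel is never earned.
Lamkye: reached.
Vallun: reached.
Wexxel would need Qorpel (Rule 2), but Qorpel is never earned.
Reached: Zeleld, Lamkye, and Vallun — 3 of the 5.

3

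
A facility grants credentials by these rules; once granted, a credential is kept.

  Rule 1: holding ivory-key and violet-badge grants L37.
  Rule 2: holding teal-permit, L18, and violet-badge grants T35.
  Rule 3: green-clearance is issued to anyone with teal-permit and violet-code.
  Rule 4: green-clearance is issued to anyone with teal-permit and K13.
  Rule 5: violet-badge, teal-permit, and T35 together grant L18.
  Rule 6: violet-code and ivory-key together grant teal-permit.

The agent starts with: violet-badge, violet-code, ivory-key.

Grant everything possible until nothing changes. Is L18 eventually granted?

L18 would need violet-badge, teal-permit, and T35 (Rule 5), but T35 is never granted.

No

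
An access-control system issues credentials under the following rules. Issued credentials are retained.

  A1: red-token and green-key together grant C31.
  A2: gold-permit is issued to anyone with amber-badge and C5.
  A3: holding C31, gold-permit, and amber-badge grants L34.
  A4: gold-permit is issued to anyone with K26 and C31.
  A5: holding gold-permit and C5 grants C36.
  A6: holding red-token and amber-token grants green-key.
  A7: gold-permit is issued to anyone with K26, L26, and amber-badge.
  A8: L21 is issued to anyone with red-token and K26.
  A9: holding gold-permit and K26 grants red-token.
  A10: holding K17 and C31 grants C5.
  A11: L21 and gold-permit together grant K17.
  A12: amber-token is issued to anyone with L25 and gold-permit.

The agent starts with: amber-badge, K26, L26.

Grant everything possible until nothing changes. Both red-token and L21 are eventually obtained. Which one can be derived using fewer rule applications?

red-token: Holding K26, L26, and amber-badge grants gold-permit (A7). Holding gold-permit and K26 grants red-token (A9). [2 rule applications]
L21: Holding K26, L26, and amber-badge grants gold-permit (A7). Holding gold-permit and K26 grants red-token (A9). Holding red-token and K26 grants L21 (A8). [3 rule applications]
red-token needs fewer.

red-token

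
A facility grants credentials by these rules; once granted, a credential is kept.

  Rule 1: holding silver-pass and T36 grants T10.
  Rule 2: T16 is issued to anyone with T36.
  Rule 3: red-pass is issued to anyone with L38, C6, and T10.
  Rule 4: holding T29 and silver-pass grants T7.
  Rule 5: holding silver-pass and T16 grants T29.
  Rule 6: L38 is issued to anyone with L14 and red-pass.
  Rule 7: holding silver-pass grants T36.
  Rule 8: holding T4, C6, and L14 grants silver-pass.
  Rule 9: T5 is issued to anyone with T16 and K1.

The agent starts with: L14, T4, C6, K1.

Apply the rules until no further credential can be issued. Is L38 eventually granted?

L38 would need L14 and red-pass (Rule 6), but red-pass is never granted.

No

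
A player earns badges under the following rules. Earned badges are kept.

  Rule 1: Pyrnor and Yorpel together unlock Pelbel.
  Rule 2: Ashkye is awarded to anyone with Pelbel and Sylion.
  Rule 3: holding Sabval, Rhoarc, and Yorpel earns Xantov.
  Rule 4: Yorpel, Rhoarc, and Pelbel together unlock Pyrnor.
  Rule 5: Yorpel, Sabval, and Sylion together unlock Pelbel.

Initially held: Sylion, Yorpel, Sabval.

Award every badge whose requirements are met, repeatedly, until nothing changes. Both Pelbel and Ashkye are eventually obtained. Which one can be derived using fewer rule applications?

Pelbel

Pelbel: With Yorpel, Sabval, and Sylion, Pelbel is earned (Rule 5). [1 rule application]
Ashkye: With Yorpel, Sabval, and Sylion, Pelbel is earned (Rule 5). With Pelbel and Sylion, Ashkye is earned (Rule 2). [2 rule applications]
Pelbel needs fewer.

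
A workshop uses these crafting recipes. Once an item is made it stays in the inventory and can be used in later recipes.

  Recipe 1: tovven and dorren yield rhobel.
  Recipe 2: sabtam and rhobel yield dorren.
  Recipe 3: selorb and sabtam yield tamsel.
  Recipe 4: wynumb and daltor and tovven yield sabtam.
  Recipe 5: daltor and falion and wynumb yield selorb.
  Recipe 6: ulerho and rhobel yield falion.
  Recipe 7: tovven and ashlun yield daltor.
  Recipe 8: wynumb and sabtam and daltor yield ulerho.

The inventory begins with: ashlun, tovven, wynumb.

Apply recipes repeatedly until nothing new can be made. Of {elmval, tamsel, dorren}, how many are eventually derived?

0

No rule produces elmval, and it is not given.
tamsel would need selorb and sabtam (Recipe 3), but selorb is never obtained.
dorren would need sabtam and rhobel (Recipe 2), but rhobel is never obtained.
None of the 3 are reached.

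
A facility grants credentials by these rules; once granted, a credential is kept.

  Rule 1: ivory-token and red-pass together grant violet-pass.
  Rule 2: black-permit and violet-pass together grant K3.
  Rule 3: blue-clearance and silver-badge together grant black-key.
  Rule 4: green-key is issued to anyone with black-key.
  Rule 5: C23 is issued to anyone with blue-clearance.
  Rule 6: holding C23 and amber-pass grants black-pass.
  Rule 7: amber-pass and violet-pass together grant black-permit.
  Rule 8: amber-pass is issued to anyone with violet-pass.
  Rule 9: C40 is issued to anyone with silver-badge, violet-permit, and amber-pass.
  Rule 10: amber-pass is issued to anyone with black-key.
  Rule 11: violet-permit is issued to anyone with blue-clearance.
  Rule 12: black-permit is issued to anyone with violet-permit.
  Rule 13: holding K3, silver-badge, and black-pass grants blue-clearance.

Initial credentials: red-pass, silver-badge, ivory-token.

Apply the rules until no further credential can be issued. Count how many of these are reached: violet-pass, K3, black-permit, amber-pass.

4

Holding ivory-token and red-pass grants violet-pass (Rule 1).
Holding violet-pass grants amber-pass (Rule 8).
Holding amber-pass and violet-pass grants black-permit (Rule 7).
Holding black-permit and violet-pass grants K3 (Rule 2).
violet-pass: reached.
K3: reached.
black-permit: reached.
amber-pass: reached.
All 4 are reached.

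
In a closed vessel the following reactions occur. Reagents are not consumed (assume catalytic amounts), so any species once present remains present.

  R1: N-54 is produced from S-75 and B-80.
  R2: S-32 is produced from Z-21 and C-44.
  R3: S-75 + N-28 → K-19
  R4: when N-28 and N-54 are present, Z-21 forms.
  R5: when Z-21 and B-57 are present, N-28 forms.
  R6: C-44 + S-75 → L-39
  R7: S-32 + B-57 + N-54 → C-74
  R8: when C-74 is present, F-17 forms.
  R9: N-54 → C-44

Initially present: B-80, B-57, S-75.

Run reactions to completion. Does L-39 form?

Yes

S-75 and B-80 present → N-54 forms (R1).
N-54 present → C-44 forms (R9).
C-44 and S-75 present → L-39 forms (R6).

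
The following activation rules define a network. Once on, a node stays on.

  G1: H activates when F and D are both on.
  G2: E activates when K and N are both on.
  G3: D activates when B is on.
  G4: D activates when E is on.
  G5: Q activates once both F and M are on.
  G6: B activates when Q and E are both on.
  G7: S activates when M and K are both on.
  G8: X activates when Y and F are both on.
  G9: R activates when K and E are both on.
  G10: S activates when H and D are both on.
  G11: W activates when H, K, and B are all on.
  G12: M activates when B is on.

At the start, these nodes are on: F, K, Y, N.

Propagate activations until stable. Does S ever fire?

G2: K and N on → E on.
G4: E on → D on.
G1: F and D on → H on.
G10: H and D on → S on.

Yes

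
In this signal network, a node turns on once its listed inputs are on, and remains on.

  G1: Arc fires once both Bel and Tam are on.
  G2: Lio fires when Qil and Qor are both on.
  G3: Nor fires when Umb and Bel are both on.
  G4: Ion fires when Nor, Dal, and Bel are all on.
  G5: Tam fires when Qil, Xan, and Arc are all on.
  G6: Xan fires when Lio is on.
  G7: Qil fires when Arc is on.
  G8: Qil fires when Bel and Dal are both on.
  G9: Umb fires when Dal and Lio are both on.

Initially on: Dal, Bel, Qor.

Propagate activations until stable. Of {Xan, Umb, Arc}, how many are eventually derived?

Bel and Dal are on, so Qil fires (G8).
G2: Qil and Qor on → Lio on.
G9: Dal and Lio on → Umb on.
G6: Lio on → Xan on.
Xan: reached.
Umb: reached.
Arc would need Bel and Tam (G1), but Tam never turns on.
Reached: Xan and Umb — 2 of the 3.

2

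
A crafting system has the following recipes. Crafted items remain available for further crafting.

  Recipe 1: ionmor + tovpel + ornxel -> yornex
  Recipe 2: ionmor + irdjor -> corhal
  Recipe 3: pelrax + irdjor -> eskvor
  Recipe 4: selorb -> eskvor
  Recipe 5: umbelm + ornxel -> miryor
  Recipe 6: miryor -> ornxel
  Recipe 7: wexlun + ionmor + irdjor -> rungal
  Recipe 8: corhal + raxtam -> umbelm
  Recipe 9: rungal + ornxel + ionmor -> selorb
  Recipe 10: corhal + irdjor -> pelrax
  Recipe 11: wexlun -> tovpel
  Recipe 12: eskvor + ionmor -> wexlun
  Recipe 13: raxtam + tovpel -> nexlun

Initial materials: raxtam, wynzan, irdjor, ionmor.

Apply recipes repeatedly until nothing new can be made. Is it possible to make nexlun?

Yes

Using Recipe 2, ionmor and irdjor make corhal.
Using Recipe 10, corhal and irdjor make pelrax.
pelrax + irdjor -> eskvor (Recipe 3).
eskvor + ionmor -> wexlun (Recipe 12).
Using Recipe 11, wexlun makes tovpel.
raxtam + tovpel -> nexlun (Recipe 13).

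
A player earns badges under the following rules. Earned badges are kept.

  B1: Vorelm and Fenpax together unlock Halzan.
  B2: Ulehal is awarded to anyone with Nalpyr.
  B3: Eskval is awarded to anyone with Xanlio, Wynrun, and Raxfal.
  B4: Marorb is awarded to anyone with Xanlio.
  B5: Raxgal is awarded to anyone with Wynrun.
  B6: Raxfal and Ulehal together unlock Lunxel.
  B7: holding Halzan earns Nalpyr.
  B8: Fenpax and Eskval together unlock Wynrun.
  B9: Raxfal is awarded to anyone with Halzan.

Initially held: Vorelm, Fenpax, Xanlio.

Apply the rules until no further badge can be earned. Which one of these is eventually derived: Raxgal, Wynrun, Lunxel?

Lunxel

With Vorelm and Fenpax, Halzan is earned (B1).
With Halzan, Raxfal is earned (B9).
With Halzan, Nalpyr is earned (B7).
With Nalpyr, Ulehal is earned (B2).
With Raxfal and Ulehal, Lunxel is earned (B6).
Wynrun would need Fenpax and Eskval (B8), but Eskval is never earned. Raxgal would need Wynrun (B5), but Wynrun is never earned.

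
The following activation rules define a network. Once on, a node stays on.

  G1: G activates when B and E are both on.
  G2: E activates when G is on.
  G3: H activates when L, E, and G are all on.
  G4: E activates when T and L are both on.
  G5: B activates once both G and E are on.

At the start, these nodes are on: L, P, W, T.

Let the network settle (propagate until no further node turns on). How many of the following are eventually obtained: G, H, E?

1

G4: T and L on → E on.
G would need B and E (G1), but B never turns on.
H would need L, E, and G (G3), but G never turns on.
E: reached.
Reached: E — 1 of the 3.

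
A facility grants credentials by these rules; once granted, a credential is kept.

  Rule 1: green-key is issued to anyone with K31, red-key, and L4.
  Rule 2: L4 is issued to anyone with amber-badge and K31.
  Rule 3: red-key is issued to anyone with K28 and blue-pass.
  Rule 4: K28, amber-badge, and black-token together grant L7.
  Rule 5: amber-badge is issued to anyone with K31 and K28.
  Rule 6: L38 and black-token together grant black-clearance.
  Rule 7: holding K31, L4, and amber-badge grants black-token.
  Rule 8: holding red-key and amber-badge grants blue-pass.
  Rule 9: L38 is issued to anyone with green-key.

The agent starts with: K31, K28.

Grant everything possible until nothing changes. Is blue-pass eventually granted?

blue-pass would need red-key and amber-badge (Rule 8), but red-key is never granted.

No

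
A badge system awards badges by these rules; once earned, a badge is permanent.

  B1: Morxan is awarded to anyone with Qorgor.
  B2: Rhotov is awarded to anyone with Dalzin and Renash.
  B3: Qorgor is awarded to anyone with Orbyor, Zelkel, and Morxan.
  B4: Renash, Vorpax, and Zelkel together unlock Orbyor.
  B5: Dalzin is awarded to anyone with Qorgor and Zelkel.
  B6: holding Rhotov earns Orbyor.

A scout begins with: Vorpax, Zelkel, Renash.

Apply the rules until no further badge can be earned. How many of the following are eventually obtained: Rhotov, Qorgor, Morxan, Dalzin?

0

Rhotov would need Dalzin and Renash (B2), but Dalzin is never earned.
Qorgor would need Orbyor, Zelkel, and Morxan (B3), but Morxan is never earned.
Morxan would need Qorgor (B1), but Qorgor is never earned.
Dalzin would need Qorgor and Zelkel (B5), but Qorgor is never earned.
None of the 4 are reached.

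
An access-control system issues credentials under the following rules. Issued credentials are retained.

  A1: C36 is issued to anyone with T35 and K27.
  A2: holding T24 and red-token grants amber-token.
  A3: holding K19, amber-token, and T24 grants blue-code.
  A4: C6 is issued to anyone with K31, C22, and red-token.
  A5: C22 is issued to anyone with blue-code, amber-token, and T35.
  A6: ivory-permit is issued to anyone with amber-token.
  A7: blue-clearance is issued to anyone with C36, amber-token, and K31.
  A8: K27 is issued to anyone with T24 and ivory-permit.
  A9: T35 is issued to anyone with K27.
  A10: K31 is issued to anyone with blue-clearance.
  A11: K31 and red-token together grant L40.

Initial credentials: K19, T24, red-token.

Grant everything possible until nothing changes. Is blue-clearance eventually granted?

No

blue-clearance would need C36, amber-token, and K31 (A7), but K31 is never granted.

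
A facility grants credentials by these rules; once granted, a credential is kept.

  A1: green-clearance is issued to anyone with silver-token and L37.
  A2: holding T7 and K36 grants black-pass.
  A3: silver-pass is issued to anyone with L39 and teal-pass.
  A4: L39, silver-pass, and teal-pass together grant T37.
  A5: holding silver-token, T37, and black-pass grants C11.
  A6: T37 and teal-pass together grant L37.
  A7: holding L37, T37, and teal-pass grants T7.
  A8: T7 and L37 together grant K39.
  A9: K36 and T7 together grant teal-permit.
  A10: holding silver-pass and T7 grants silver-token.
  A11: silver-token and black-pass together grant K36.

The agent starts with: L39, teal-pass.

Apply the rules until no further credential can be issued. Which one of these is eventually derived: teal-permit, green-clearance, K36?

Holding L39 and teal-pass grants silver-pass (A3).
Holding L39, silver-pass, and teal-pass grants T37 (A4).
Holding T37 and teal-pass grants L37 (A6).
Holding L37, T37, and teal-pass grants T7 (A7).
Holding silver-pass and T7 grants silver-token (A10).
Holding silver-token and L37 grants green-clearance (A1).
teal-permit would need K36 and T7 (A9), but K36 is never granted. K36 would need silver-token and black-pass (A11), but black-pass is never granted.

green-clearance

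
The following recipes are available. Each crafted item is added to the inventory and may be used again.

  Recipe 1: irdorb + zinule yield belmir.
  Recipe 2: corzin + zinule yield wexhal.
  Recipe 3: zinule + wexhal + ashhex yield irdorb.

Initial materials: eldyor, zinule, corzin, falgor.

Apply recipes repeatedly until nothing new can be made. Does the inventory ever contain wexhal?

Yes

Using Recipe 2, corzin and zinule make wexhal.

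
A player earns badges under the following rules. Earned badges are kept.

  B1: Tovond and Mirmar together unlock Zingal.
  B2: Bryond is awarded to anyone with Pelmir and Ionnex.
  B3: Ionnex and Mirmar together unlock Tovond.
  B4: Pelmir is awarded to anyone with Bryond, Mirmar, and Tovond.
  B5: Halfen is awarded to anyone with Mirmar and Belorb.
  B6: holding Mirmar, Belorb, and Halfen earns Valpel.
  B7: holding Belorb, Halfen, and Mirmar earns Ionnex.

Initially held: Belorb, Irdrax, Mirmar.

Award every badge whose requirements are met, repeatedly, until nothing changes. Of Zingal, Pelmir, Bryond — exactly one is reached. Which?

Zingal

With Mirmar and Belorb, Halfen is earned (B5).
With Belorb, Halfen, and Mirmar, Ionnex is earned (B7).
With Ionnex and Mirmar, Tovond is earned (B3).
With Tovond and Mirmar, Zingal is earned (B1).
Bryond would need Pelmir and Ionnex (B2), but Pelmir is never earned. Pelmir would need Bryond, Mirmar, and Tovond (B4), but Bryond is never earned.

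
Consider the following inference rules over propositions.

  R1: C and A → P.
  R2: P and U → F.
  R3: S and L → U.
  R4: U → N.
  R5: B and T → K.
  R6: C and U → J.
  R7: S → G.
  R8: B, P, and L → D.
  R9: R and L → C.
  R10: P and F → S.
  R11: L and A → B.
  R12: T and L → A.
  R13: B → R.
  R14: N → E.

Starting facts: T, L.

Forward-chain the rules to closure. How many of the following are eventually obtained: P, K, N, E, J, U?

From T and L, R12 gives A.
L and A hold, so B follows (R11).
From B and T, R5 gives K.
From B, R13 gives R.
From R and L, R9 gives C.
From C and A, R1 gives P.
P: reached.
K: reached.
N would need U (R4), but U is never established.
E would need N (R14), but N is never established.
J would need C and U (R6), but U is never established.
U would need S and L (R3), but S is never established.
Reached: P and K — 2 of the 6.

2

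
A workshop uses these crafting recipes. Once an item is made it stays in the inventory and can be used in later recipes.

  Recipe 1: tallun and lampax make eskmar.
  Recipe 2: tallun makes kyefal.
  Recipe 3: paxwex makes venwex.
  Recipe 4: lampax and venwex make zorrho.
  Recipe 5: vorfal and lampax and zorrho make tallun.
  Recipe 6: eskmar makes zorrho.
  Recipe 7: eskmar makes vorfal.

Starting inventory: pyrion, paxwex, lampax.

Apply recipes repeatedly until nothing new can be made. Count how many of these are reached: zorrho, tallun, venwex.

paxwex → venwex (Recipe 3).
lampax and venwex → zorrho (Recipe 4).
zorrho: reached.
tallun would need vorfal, lampax, and zorrho (Recipe 5), but vorfal is never obtained.
venwex: reached.
Reached: zorrho and venwex — 2 of the 3.

2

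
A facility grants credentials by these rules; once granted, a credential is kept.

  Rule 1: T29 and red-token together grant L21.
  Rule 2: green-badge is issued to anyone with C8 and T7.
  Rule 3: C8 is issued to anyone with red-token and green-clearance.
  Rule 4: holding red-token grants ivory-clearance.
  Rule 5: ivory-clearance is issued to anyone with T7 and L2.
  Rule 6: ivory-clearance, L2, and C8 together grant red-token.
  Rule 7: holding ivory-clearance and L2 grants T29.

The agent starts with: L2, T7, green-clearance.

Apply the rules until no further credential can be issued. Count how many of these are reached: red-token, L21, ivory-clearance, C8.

1

Holding T7 and L2 grants ivory-clearance (Rule 5).
red-token would need ivory-clearance, L2, and C8 (Rule 6), but C8 is never granted.
L21 would need T29 and red-token (Rule 1), but red-token is never granted.
ivory-clearance: reached.
C8 would need red-token and green-clearance (Rule 3), but red-token is never granted.
Reached: ivory-clearance — 1 of the 4.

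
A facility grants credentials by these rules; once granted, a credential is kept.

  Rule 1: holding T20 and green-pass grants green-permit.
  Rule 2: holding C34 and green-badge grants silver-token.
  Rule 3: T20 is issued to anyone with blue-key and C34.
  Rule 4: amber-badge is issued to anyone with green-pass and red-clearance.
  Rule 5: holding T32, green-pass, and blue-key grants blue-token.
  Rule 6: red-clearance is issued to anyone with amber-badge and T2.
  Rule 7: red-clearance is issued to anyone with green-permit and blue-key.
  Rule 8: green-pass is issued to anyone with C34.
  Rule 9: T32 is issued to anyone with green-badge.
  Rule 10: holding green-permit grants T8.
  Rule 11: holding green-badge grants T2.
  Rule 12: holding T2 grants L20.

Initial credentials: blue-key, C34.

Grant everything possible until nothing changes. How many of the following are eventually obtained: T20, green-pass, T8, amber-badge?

Holding C34 grants green-pass (Rule 8).
Holding blue-key and C34 grants T20 (Rule 3).
Holding T20 and green-pass grants green-permit (Rule 1).
Holding green-permit and blue-key grants red-clearance (Rule 7).
Holding green-permit grants T8 (Rule 10).
Holding green-pass and red-clearance grants amber-badge (Rule 4).
T20: reached.
green-pass: reached.
T8: reached.
amber-badge: reached.
All 4 are reached.

4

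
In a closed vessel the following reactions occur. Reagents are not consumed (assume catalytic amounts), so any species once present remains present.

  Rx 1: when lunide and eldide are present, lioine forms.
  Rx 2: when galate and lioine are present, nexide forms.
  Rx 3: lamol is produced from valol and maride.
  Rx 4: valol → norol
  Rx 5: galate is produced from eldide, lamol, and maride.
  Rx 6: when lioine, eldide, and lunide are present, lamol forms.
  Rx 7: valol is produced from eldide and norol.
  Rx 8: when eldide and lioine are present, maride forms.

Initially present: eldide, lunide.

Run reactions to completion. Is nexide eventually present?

lunide and eldide present → lioine forms (Rx 1).
eldide and lioine present → maride forms (Rx 8).
lioine, eldide, and lunide present → lamol forms (Rx 6).
eldide, lamol, and maride present → galate forms (Rx 5).
galate and lioine present → nexide forms (Rx 2).

Yes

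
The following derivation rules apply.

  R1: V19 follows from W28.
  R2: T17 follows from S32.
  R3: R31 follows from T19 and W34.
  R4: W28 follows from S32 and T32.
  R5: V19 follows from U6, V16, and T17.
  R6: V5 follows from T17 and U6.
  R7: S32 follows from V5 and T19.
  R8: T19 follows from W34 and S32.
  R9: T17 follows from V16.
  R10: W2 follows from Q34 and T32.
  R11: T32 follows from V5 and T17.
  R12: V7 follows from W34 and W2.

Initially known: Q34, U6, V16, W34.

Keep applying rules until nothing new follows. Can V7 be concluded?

From V16, R9 gives T17.
T17 and U6 hold, so V5 follows (R6).
V5 and T17 hold, so T32 follows (R11).
Q34 and T32 hold, so W2 follows (R10).
W34 and W2 hold, so V7 follows (R12).

Yes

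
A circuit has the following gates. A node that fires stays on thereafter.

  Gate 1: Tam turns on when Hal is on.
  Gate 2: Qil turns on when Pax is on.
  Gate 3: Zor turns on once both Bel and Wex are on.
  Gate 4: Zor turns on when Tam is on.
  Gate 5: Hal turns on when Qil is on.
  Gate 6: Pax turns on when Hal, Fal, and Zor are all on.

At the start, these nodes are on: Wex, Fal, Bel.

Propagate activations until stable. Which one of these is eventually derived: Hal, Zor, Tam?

Zor

Gate 3: Bel and Wex on → Zor on.
Hal would need Qil (Gate 5), but Qil never turns on. Tam would need Hal (Gate 1), but Hal never turns on.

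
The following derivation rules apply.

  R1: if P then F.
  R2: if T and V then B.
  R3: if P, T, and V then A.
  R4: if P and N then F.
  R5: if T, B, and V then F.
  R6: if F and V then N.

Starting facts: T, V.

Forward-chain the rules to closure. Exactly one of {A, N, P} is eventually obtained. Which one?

N

From T and V, R2 gives B.
From T, B, and V, R5 gives F.
F and V hold, so N follows (R6).
No rule produces P, and it is not given. A would need P, T, and V (R3), but P is never established.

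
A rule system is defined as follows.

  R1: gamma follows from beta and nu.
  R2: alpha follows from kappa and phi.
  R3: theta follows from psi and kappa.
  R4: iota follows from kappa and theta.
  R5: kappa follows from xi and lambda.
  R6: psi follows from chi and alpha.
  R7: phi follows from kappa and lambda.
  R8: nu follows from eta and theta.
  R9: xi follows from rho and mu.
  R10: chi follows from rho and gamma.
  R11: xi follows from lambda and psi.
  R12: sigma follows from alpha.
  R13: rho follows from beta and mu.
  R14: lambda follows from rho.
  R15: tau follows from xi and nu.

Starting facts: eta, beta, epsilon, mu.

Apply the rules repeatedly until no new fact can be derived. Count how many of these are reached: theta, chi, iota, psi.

theta would need psi and kappa (R3), but psi is never established.
chi would need rho and gamma (R10), but gamma is never established.
iota would need kappa and theta (R4), but theta is never established.
psi would need chi and alpha (R6), but chi is never established.
None of the 4 are reached.

0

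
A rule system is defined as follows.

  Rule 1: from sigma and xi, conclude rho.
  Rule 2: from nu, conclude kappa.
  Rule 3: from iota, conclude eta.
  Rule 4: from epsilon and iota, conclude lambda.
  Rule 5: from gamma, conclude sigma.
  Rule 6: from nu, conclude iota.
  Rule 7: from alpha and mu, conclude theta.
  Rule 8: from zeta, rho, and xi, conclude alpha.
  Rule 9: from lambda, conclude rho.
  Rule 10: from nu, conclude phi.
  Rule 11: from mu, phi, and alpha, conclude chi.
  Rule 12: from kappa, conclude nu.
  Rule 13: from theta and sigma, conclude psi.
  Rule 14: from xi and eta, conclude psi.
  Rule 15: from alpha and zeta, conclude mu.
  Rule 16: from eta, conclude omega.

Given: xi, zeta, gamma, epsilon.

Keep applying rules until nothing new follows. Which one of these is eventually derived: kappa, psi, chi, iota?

psi

From gamma, Rule 5 gives sigma.
sigma and xi hold, so rho follows (Rule 1).
From zeta, rho, and xi, Rule 8 gives alpha.
alpha and zeta hold, so mu follows (Rule 15).
alpha and mu hold, so theta follows (Rule 7).
From theta and sigma, Rule 13 gives psi.
kappa would need nu (Rule 2), but nu is never established. iota would need nu (Rule 6), but nu is never established. chi would need mu, phi, and alpha (Rule 11), but phi is never established.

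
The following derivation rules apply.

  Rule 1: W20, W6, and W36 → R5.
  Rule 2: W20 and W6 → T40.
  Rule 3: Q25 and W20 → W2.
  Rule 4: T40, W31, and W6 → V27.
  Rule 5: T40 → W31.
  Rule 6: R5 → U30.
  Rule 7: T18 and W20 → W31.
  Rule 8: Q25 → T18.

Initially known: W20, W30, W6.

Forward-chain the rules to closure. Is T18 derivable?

T18 would need Q25 (Rule 8), but Q25 is never established.

No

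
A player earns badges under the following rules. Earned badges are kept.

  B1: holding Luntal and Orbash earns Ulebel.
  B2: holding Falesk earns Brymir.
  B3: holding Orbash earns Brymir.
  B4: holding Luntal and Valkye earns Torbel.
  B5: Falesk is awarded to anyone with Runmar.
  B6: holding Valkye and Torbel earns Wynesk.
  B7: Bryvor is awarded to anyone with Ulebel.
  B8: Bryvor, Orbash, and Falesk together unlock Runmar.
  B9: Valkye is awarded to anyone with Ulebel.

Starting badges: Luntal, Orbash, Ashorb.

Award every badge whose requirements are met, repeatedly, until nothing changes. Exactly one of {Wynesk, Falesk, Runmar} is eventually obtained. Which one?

Wynesk

With Luntal and Orbash, Ulebel is earned (B1).
With Ulebel, Valkye is earned (B9).
With Luntal and Valkye, Torbel is earned (B4).
With Valkye and Torbel, Wynesk is earned (B6).
Falesk would need Runmar (B5), but Runmar is never earned. Runmar would need Bryvor, Orbash, and Falesk (B8), but Falesk is never earned.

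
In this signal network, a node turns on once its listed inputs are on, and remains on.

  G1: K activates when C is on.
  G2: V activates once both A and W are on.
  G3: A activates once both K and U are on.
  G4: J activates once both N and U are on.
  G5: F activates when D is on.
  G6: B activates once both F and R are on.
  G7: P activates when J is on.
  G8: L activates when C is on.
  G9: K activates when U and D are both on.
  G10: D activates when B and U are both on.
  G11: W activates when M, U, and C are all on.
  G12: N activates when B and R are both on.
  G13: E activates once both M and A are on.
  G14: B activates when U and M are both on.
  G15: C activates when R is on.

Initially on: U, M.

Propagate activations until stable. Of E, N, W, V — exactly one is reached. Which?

U and M are on, so B activates (G14).
B and U are on, so D activates (G10).
U and D are on, so K activates (G9).
G3: K and U on → A on.
M and A are on, so E activates (G13).
V would need A and W (G2), but W never turns on. W would need M, U, and C (G11), but C never turns on. N would need B and R (G12), but R never turns on.

E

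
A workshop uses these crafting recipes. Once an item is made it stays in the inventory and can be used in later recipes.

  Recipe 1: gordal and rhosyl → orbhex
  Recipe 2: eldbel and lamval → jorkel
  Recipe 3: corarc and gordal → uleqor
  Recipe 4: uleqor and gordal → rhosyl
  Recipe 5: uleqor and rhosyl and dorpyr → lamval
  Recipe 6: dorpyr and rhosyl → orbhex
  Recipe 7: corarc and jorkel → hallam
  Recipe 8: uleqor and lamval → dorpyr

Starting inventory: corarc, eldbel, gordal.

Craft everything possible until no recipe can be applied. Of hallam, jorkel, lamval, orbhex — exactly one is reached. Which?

corarc and gordal → uleqor (Recipe 3).
uleqor and gordal → rhosyl (Recipe 4).
Using Recipe 1, gordal and rhosyl make orbhex.
jorkel would need eldbel and lamval (Recipe 2), but lamval is never obtained. hallam would need corarc and jorkel (Recipe 7), but jorkel is never obtained. lamval would need uleqor, rhosyl, and dorpyr (Recipe 5), but dorpyr is never obtained.

orbhex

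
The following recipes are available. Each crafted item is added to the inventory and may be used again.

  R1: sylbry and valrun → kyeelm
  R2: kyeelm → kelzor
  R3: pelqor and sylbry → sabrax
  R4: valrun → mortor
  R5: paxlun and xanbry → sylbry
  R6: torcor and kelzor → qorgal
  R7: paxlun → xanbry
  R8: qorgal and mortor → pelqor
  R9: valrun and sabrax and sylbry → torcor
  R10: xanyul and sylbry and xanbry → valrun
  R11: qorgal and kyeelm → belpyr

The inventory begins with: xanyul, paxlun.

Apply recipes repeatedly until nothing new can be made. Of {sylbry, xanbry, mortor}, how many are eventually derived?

3

Using R7, paxlun makes xanbry.
Using R5, paxlun and xanbry make sylbry.
xanyul and sylbry and xanbry → valrun (R10).
valrun → mortor (R4).
sylbry: reached.
xanbry: reached.
mortor: reached.
All 3 are reached.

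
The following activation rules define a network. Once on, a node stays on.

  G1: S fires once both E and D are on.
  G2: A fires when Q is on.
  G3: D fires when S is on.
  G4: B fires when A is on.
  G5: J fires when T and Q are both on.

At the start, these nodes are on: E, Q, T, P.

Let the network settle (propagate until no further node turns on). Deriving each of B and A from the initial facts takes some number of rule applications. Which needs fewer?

A: Q is on, so A fires (G2). [1 rule application]
B: G2: Q on → A on. G4: A on → B on. [2 rule applications]
A needs fewer.

A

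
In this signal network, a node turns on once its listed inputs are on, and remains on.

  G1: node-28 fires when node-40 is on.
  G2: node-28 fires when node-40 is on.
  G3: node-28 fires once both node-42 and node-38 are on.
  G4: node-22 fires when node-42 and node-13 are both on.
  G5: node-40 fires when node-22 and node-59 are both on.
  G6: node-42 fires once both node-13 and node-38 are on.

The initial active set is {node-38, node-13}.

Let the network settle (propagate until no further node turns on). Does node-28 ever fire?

Yes

G6: node-13 and node-38 on → node-42 on.
node-42 and node-38 are on, so node-28 fires (G3).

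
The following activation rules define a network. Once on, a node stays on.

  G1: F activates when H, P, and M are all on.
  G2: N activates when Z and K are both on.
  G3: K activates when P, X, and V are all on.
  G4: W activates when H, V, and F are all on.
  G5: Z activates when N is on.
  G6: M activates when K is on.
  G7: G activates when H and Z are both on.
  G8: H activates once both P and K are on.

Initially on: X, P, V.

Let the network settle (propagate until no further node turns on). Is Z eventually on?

Z would need N (G5), but N never turns on.

No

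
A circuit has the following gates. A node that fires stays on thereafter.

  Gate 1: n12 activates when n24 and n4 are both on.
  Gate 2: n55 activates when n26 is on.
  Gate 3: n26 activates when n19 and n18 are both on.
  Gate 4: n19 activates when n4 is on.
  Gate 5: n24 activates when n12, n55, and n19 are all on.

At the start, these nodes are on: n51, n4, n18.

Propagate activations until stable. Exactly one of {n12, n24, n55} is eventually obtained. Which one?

Gate 4: n4 on → n19 on.
n19 and n18 are on, so n26 activates (Gate 3).
Gate 2: n26 on → n55 on.
n12 would need n24 and n4 (Gate 1), but n24 never turns on. n24 would need n12, n55, and n19 (Gate 5), but n12 never turns on.

n55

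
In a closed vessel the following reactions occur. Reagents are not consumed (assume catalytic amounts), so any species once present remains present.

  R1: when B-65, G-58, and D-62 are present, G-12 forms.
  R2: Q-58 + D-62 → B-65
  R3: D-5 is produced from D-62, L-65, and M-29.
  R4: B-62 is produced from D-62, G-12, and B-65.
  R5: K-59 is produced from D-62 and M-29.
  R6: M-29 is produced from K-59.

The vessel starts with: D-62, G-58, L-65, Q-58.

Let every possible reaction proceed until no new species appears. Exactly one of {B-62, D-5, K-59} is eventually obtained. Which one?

B-62

Q-58 and D-62 present → B-65 forms (R2).
B-65, G-58, and D-62 present → G-12 forms (R1).
D-62, G-12, and B-65 present → B-62 forms (R4).
K-59 would need D-62 and M-29 (R5), but M-29 never forms. D-5 would need D-62, L-65, and M-29 (R3), but M-29 never forms.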